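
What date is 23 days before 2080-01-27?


Start: 2080-01-27, subtract 23 days
27 - 23 = 4 stays within January 2080

Result: 2080-01-04


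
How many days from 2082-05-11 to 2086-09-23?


From 2082-05-11 to 2086-09-23
2082-05-11: days before May = 31 + 28 + 31 + 30 = 120 (2082 is not a leap year); day of year = 120 + 11 = 131
2086-09-23: days before September = 31 + 28 + 31 + 30 + 31 + 30 + 31 + 31 = 243 (2086 is not a leap year); day of year = 243 + 23 = 266
Rest of 2082: 365 - 131 = 234
Full years 2083 (365), 2084 (366), 2085 (365): 1096
Total = 234 + 1096 + 266 = 1596

1596 days


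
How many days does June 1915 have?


June 1915

30 days


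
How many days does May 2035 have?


May 2035

31 days


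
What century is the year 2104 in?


Century = (year - 1) // 100 + 1
= (2104 - 1) // 100 + 1
= 2103 // 100 + 1
= 21 + 1

22nd century


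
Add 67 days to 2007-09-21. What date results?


Start: 2007-09-21, add 67 days
September 2007 has 30 days: 30 - 21 = 9 days to September 30 -> 58 left
October 2007 has 31 days -> 27 left
November 2007: 27 <= 30 -> lands on November 27

Result: 2007-11-27


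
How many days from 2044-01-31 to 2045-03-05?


From 2044-01-31 to 2045-03-05
2044-01-31: day of year = 31
2045-03-05: days before March = 31 + 28 = 59 (2045 is not a leap year); day of year = 59 + 5 = 64
Rest of 2044: 366 - 31 = 335
Total = 335 + 64 = 399

399 days


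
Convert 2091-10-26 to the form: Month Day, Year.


ISO 2091-10-26 parses as year=2091, month=10, day=26
Month 10 -> October

October 26, 2091


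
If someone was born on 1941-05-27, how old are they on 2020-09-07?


Birth: 1941-05-27
Reference: 2020-09-07
Year difference: 2020 - 1941 = 79

79 years old


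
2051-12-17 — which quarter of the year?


Month: December (month 12)
Q1: Jan-Mar, Q2: Apr-Jun, Q3: Jul-Sep, Q4: Oct-Dec

Q4


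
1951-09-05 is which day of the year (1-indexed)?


Date: September 5, 1951
Days in months 1 through 8: 243
Plus 5 days in September

Day of year: 248


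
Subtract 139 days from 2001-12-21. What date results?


Start: 2001-12-21, subtract 139 days
Back 21 days from December 21 reaches November 30, 2001 -> 118 left
November 2001 has 30 days -> back to October 31, 2001 -> 88 left
October 2001 has 31 days -> back to September 30, 2001 -> 57 left
September 2001 has 30 days -> back to August 31, 2001 -> 27 left
August 2001: 31 - 27 = 4 -> lands on August 4

Result: 2001-08-04


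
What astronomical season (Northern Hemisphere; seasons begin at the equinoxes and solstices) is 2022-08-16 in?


Date: August 16
Astronomical Summer (approx.; exact equinox/solstice day varies by year): June 21 to September 21
August 16 falls within the Summer window

Summer


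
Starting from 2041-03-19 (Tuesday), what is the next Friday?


Current: Tuesday
Target: Friday
Days ahead: 3

Next Friday: 2041-03-22


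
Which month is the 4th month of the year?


Month 4 of 12

April


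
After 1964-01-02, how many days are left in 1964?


Day of year: 2 of 366
Remaining = 366 - 2

364 days


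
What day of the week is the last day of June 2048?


June 2048 has 30 days
Anchor: Jan 1, 2048. With p = 2048 - 1 = 2047: (p + p//4 - p//100 + p//400) mod 7 = (2047 + 511 - 20 + 5) mod 7 = 2543 mod 7 = 2 -> Wednesday (Mon=0 ... Sun=6)
Days before June (Jan-May): 152; June 1 index = (2 + 152) mod 7 = 0 -> Monday
Last day offset: 30 - 1 = 29 days
Weekday index = (0 + 29) mod 7 = 1

Tuesday, June 30


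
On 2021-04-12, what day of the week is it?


Date: April 12, 2021
Anchor: Jan 1, 2021. With p = 2021 - 1 = 2020: (p + p//4 - p//100 + p//400) mod 7 = (2020 + 505 - 20 + 5) mod 7 = 2510 mod 7 = 4 -> Friday (Mon=0 ... Sun=6)
Days before April (Jan-Mar): 90; offset = 90 + 12 - 1 = 101
Weekday index = (4 + 101) mod 7 = 0

Day of the week: Monday


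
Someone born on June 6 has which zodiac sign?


Date: June 6
Conventional tropical zodiac dates: Gemini from May 21 onward; Cancer starts June 21
June 6 falls within the Gemini range

Gemini


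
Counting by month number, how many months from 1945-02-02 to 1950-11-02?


From February 1945 to November 1950
5 years * 12 = 60 months, plus 9 months = 69

69 months


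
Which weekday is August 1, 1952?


Target: August 1, 1952
Anchor: Jan 1, 1952. With p = 1952 - 1 = 1951: (p + p//4 - p//100 + p//400) mod 7 = (1951 + 487 - 19 + 4) mod 7 = 2423 mod 7 = 1 -> Tuesday (Mon=0 ... Sun=6)
Days before August (Jan-Jul): 213 days
Weekday index = (1 + 213) mod 7 = 4

Friday


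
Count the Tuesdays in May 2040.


May 2040 has 31 days
Anchor: Jan 1, 2040. With p = 2040 - 1 = 2039: (p + p//4 - p//100 + p//400) mod 7 = (2039 + 509 - 20 + 5) mod 7 = 2533 mod 7 = 6 -> Sunday (Mon=0 ... Sun=6)
Days before May (Jan-Apr): 121; May 1 index = (6 + 121) mod 7 = 1 -> Tuesday
First Tuesday is May 1
Tuesdays: 1, 8, 15, 22, 29

5 Tuesdays


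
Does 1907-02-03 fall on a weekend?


Anchor: Jan 1, 1907. With p = 1907 - 1 = 1906: (p + p//4 - p//100 + p//400) mod 7 = (1906 + 476 - 19 + 4) mod 7 = 2367 mod 7 = 1 -> Tuesday (Mon=0 ... Sun=6)
Day of year: 34; offset = 33
Weekday index = (1 + 33) mod 7 = 6 -> Sunday
Weekend days: Saturday, Sunday

Yes


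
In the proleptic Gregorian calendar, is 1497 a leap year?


Gregorian leap year rule: divisible by 4, but not by 100, unless also by 400.
1497 is not divisible by 4 -> not a leap year

No


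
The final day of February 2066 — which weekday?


February 2066 has 28 days
Anchor: Jan 1, 2066. With p = 2066 - 1 = 2065: (p + p//4 - p//100 + p//400) mod 7 = (2065 + 516 - 20 + 5) mod 7 = 2566 mod 7 = 4 -> Friday (Mon=0 ... Sun=6)
Days before February (Jan): 31; February 1 index = (4 + 31) mod 7 = 0 -> Monday
Last day offset: 28 - 1 = 27 days
Weekday index = (0 + 27) mod 7 = 6

Sunday, February 28


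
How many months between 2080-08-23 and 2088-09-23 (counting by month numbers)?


From August 2080 to September 2088
8 years * 12 = 96 months, plus 1 month = 97

97 months


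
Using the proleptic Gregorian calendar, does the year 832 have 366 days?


Gregorian leap year rule: divisible by 4, but not by 100, unless also by 400.
832 is divisible by 4 but not 100 -> leap year

Yes


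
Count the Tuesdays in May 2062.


May 2062 has 31 days
Anchor: Jan 1, 2062. With p = 2062 - 1 = 2061: (p + p//4 - p//100 + p//400) mod 7 = (2061 + 515 - 20 + 5) mod 7 = 2561 mod 7 = 6 -> Sunday (Mon=0 ... Sun=6)
Days before May (Jan-Apr): 120; May 1 index = (6 + 120) mod 7 = 0 -> Monday
First Tuesday is May 2
Tuesdays: 2, 9, 16, 23, 30

5 Tuesdays


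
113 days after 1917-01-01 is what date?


Start: 1917-01-01, add 113 days
January 1917 has 31 days: 31 - 1 = 30 days to January 31 -> 83 left
February 1917 has 28 days -> 55 left
March 1917 has 31 days -> 24 left
April 1917: 24 <= 30 -> lands on April 24

Result: 1917-04-24


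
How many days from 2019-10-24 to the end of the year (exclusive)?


Day of year: 297 of 365
Remaining = 365 - 297

68 days


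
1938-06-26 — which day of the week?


Date: June 26, 1938
Anchor: Jan 1, 1938. With p = 1938 - 1 = 1937: (p + p//4 - p//100 + p//400) mod 7 = (1937 + 484 - 19 + 4) mod 7 = 2406 mod 7 = 5 -> Saturday (Mon=0 ... Sun=6)
Days before June (Jan-May): 151; offset = 151 + 26 - 1 = 176
Weekday index = (5 + 176) mod 7 = 6

Day of the week: Sunday


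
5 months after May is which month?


May is month 5
5 + 5 = 10

October


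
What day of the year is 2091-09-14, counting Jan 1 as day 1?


Date: September 14, 2091
Days in months 1 through 8: 243
Plus 14 days in September

Day of year: 257


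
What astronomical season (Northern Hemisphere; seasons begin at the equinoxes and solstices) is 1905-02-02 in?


Date: February 2
Astronomical Winter (approx.; exact equinox/solstice day varies by year): December 21 to March 19
February 2 falls within the Winter window

Winter


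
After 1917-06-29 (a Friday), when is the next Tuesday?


Current: Friday
Target: Tuesday
Days ahead: 4

Next Tuesday: 1917-07-03


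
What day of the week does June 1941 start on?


Target: June 1, 1941
Anchor: Jan 1, 1941. With p = 1941 - 1 = 1940: (p + p//4 - p//100 + p//400) mod 7 = (1940 + 485 - 19 + 4) mod 7 = 2410 mod 7 = 2 -> Wednesday (Mon=0 ... Sun=6)
Days before June (Jan-May): 151 days
Weekday index = (2 + 151) mod 7 = 6

Sunday


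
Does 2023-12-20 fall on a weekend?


Anchor: Jan 1, 2023. With p = 2023 - 1 = 2022: (p + p//4 - p//100 + p//400) mod 7 = (2022 + 505 - 20 + 5) mod 7 = 2512 mod 7 = 6 -> Sunday (Mon=0 ... Sun=6)
Day of year: 354; offset = 353
Weekday index = (6 + 353) mod 7 = 2 -> Wednesday
Weekend days: Saturday, Sunday

No


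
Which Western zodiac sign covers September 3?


Date: September 3
Conventional tropical zodiac dates: Virgo from August 23 onward; Libra starts September 23
September 3 falls within the Virgo range

Virgo


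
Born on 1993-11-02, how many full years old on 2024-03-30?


Birth: 1993-11-02
Reference: 2024-03-30
Year difference: 2024 - 1993 = 31
Birthday not yet reached in 2024, subtract 1

30 years old


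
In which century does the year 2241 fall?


Century = (year - 1) // 100 + 1
= (2241 - 1) // 100 + 1
= 2240 // 100 + 1
= 22 + 1

23rd century


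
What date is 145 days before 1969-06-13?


Start: 1969-06-13, subtract 145 days
Back 13 days from June 13 reaches May 31, 1969 -> 132 left
May 1969 has 31 days -> back to April 30, 1969 -> 101 left
April 1969 has 30 days -> back to March 31, 1969 -> 71 left
March 1969 has 31 days -> back to February 28, 1969 -> 40 left
February 1969 has 28 days -> back to January 31, 1969 -> 12 left
January 1969: 31 - 12 = 19 -> lands on January 19

Result: 1969-01-19


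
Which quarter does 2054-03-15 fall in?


Month: March (month 3)
Q1: Jan-Mar, Q2: Apr-Jun, Q3: Jul-Sep, Q4: Oct-Dec

Q1


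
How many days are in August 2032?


August 2032

31 days


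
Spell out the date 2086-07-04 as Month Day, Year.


ISO 2086-07-04 parses as year=2086, month=07, day=04
Month 7 -> July

July 4, 2086


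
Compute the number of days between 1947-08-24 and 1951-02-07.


From 1947-08-24 to 1951-02-07
1947-08-24: days before August = 31 + 28 + 31 + 30 + 31 + 30 + 31 = 212 (1947 is not a leap year); day of year = 212 + 24 = 236
1951-02-07: days before February = 31; day of year = 31 + 7 = 38
Rest of 1947: 365 - 236 = 129
Full years 1948 (366), 1949 (365), 1950 (365): 1096
Total = 129 + 1096 + 38 = 1263

1263 days


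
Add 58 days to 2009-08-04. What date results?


Start: 2009-08-04, add 58 days
August 2009 has 31 days: 31 - 4 = 27 days to August 31 -> 31 left
September 2009 has 30 days -> 1 left
October 2009: 1 <= 31 -> lands on October 1

Result: 2009-10-01


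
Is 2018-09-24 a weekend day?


Anchor: Jan 1, 2018. With p = 2018 - 1 = 2017: (p + p//4 - p//100 + p//400) mod 7 = (2017 + 504 - 20 + 5) mod 7 = 2506 mod 7 = 0 -> Monday (Mon=0 ... Sun=6)
Day of year: 267; offset = 266
Weekday index = (0 + 266) mod 7 = 0 -> Monday
Weekend days: Saturday, Sunday

No


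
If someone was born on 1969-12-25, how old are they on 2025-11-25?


Birth: 1969-12-25
Reference: 2025-11-25
Year difference: 2025 - 1969 = 56
Birthday not yet reached in 2025, subtract 1

55 years old


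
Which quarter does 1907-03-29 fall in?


Month: March (month 3)
Q1: Jan-Mar, Q2: Apr-Jun, Q3: Jul-Sep, Q4: Oct-Dec

Q1


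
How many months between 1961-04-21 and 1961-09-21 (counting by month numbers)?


From April 1961 to September 1961
0 years * 12 = 0 months, plus 5 months = 5

5 months


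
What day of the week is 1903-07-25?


Date: July 25, 1903
Anchor: Jan 1, 1903. With p = 1903 - 1 = 1902: (p + p//4 - p//100 + p//400) mod 7 = (1902 + 475 - 19 + 4) mod 7 = 2362 mod 7 = 3 -> Thursday (Mon=0 ... Sun=6)
Days before July (Jan-Jun): 181; offset = 181 + 25 - 1 = 205
Weekday index = (3 + 205) mod 7 = 5

Day of the week: Saturday


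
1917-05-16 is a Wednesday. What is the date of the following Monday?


Current: Wednesday
Target: Monday
Days ahead: 5

Next Monday: 1917-05-21


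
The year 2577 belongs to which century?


Century = (year - 1) // 100 + 1
= (2577 - 1) // 100 + 1
= 2576 // 100 + 1
= 25 + 1

26th century


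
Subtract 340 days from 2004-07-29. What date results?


Start: 2004-07-29, subtract 340 days
Back 29 days from July 29 reaches June 30, 2004 -> 311 left
June 2004 has 30 days -> back to May 31, 2004 -> 281 left
May 2004 has 31 days -> back to April 30, 2004 -> 250 left
April 2004 has 30 days -> back to March 31, 2004 -> 220 left
March 2004 has 31 days -> back to February 29, 2004 -> 189 left
February 2004 has 29 days -> back to January 31, 2004 -> 160 left
January 2004 has 31 days -> back to December 31, 2003 -> 129 left
December 2003 has 31 days -> back to November 30, 2003 -> 98 left
November 2003 has 30 days -> back to October 31, 2003 -> 68 left
October 2003 has 31 days -> back to September 30, 2003 -> 37 left
September 2003 has 30 days -> back to August 31, 2003 -> 7 left
August 2003: 31 - 7 = 24 -> lands on August 24

Result: 2003-08-24


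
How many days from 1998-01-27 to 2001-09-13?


From 1998-01-27 to 2001-09-13
1998-01-27: day of year = 27
2001-09-13: days before September = 31 + 28 + 31 + 30 + 31 + 30 + 31 + 31 = 243 (2001 is not a leap year); day of year = 243 + 13 = 256
Rest of 1998: 365 - 27 = 338
Full years 1999 (365), 2000 (366): 731
Total = 338 + 731 + 256 = 1325

1325 days


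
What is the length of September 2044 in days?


September 2044

30 days


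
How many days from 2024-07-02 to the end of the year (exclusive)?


Day of year: 184 of 366
Remaining = 366 - 184

182 days


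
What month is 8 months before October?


October is month 10
10 - 8 = 2

February


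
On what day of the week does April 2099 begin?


Target: April 1, 2099
Anchor: Jan 1, 2099. With p = 2099 - 1 = 2098: (p + p//4 - p//100 + p//400) mod 7 = (2098 + 524 - 20 + 5) mod 7 = 2607 mod 7 = 3 -> Thursday (Mon=0 ... Sun=6)
Days before April (Jan-Mar): 90 days
Weekday index = (3 + 90) mod 7 = 2

Wednesday


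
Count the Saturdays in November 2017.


November 2017 has 30 days
Anchor: Jan 1, 2017. With p = 2017 - 1 = 2016: (p + p//4 - p//100 + p//400) mod 7 = (2016 + 504 - 20 + 5) mod 7 = 2505 mod 7 = 6 -> Sunday (Mon=0 ... Sun=6)
Days before November (Jan-Oct): 304; November 1 index = (6 + 304) mod 7 = 2 -> Wednesday
First Saturday is November 4
Saturdays: 4, 11, 18, 25

4 Saturdays


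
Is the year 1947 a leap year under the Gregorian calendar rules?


Gregorian leap year rule: divisible by 4, but not by 100, unless also by 400.
1947 is not divisible by 4 -> not a leap year

No


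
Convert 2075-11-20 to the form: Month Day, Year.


ISO 2075-11-20 parses as year=2075, month=11, day=20
Month 11 -> November

November 20, 2075


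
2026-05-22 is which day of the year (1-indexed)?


Date: May 22, 2026
Days in months 1 through 4: 120
Plus 22 days in May

Day of year: 142


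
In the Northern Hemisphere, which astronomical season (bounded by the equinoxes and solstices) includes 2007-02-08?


Date: February 8
Astronomical Winter (approx.; exact equinox/solstice day varies by year): December 21 to March 19
February 8 falls within the Winter window

Winter


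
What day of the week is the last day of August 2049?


August 2049 has 31 days
Anchor: Jan 1, 2049. With p = 2049 - 1 = 2048: (p + p//4 - p//100 + p//400) mod 7 = (2048 + 512 - 20 + 5) mod 7 = 2545 mod 7 = 4 -> Friday (Mon=0 ... Sun=6)
Days before August (Jan-Jul): 212; August 1 index = (4 + 212) mod 7 = 6 -> Sunday
Last day offset: 31 - 1 = 30 days
Weekday index = (6 + 30) mod 7 = 1

Tuesday, August 31


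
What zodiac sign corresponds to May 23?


Date: May 23
Conventional tropical zodiac dates: Gemini from May 21 onward; Cancer starts June 21
May 23 falls within the Gemini range

Gemini


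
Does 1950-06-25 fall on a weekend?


Anchor: Jan 1, 1950. With p = 1950 - 1 = 1949: (p + p//4 - p//100 + p//400) mod 7 = (1949 + 487 - 19 + 4) mod 7 = 2421 mod 7 = 6 -> Sunday (Mon=0 ... Sun=6)
Day of year: 176; offset = 175
Weekday index = (6 + 175) mod 7 = 6 -> Sunday
Weekend days: Saturday, Sunday

Yes


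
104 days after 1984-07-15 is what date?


Start: 1984-07-15, add 104 days
July 1984 has 31 days: 31 - 15 = 16 days to July 31 -> 88 left
August 1984 has 31 days -> 57 left
September 1984 has 30 days -> 27 left
October 1984: 27 <= 31 -> lands on October 27

Result: 1984-10-27


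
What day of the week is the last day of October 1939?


October 1939 has 31 days
Anchor: Jan 1, 1939. With p = 1939 - 1 = 1938: (p + p//4 - p//100 + p//400) mod 7 = (1938 + 484 - 19 + 4) mod 7 = 2407 mod 7 = 6 -> Sunday (Mon=0 ... Sun=6)
Days before October (Jan-Sep): 273; October 1 index = (6 + 273) mod 7 = 6 -> Sunday
Last day offset: 31 - 1 = 30 days
Weekday index = (6 + 30) mod 7 = 1

Tuesday, October 31


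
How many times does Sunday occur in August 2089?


August 2089 has 31 days
Anchor: Jan 1, 2089. With p = 2089 - 1 = 2088: (p + p//4 - p//100 + p//400) mod 7 = (2088 + 522 - 20 + 5) mod 7 = 2595 mod 7 = 5 -> Saturday (Mon=0 ... Sun=6)
Days before August (Jan-Jul): 212; August 1 index = (5 + 212) mod 7 = 0 -> Monday
First Sunday is August 7
Sundays: 7, 14, 21, 28

4 Sundays


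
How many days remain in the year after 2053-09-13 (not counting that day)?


Day of year: 256 of 365
Remaining = 365 - 256

109 days


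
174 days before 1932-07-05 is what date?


Start: 1932-07-05, subtract 174 days
Back 5 days from July 5 reaches June 30, 1932 -> 169 left
June 1932 has 30 days -> back to May 31, 1932 -> 139 left
May 1932 has 31 days -> back to April 30, 1932 -> 108 left
April 1932 has 30 days -> back to March 31, 1932 -> 78 left
March 1932 has 31 days -> back to February 29, 1932 -> 47 left
February 1932 has 29 days -> back to January 31, 1932 -> 18 left
January 1932: 31 - 18 = 13 -> lands on January 13

Result: 1932-01-13


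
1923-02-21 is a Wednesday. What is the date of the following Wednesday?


Current: Wednesday
Target: Wednesday
Days ahead: 7

Next Wednesday: 1923-02-28


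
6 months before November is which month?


November is month 11
11 - 6 = 5

May


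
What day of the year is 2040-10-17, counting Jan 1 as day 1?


Date: October 17, 2040
Days in months 1 through 9: 274
Plus 17 days in October

Day of year: 291


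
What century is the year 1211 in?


Century = (year - 1) // 100 + 1
= (1211 - 1) // 100 + 1
= 1210 // 100 + 1
= 12 + 1

13th century


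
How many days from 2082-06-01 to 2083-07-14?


From 2082-06-01 to 2083-07-14
2082-06-01: days before June = 31 + 28 + 31 + 30 + 31 = 151 (2082 is not a leap year); day of year = 151 + 1 = 152
2083-07-14: days before July = 31 + 28 + 31 + 30 + 31 + 30 = 181 (2083 is not a leap year); day of year = 181 + 14 = 195
Rest of 2082: 365 - 152 = 213
Total = 213 + 195 = 408

408 days


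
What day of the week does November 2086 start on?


Target: November 1, 2086
Anchor: Jan 1, 2086. With p = 2086 - 1 = 2085: (p + p//4 - p//100 + p//400) mod 7 = (2085 + 521 - 20 + 5) mod 7 = 2591 mod 7 = 1 -> Tuesday (Mon=0 ... Sun=6)
Days before November (Jan-Oct): 304 days
Weekday index = (1 + 304) mod 7 = 4

Friday


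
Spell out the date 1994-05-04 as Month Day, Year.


ISO 1994-05-04 parses as year=1994, month=05, day=04
Month 5 -> May

May 4, 1994


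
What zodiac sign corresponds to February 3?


Date: February 3
Conventional tropical zodiac dates: Aquarius from January 20 onward; Pisces starts February 19
February 3 falls within the Aquarius range

Aquarius


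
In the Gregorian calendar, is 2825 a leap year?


Gregorian leap year rule: divisible by 4, but not by 100, unless also by 400.
2825 is not divisible by 4 -> not a leap year

No


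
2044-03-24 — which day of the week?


Date: March 24, 2044
Anchor: Jan 1, 2044. With p = 2044 - 1 = 2043: (p + p//4 - p//100 + p//400) mod 7 = (2043 + 510 - 20 + 5) mod 7 = 2538 mod 7 = 4 -> Friday (Mon=0 ... Sun=6)
Days before March (Jan-Feb): 60; offset = 60 + 24 - 1 = 83
Weekday index = (4 + 83) mod 7 = 3

Day of the week: Thursday


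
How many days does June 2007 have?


June 2007

30 days


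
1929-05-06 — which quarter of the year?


Month: May (month 5)
Q1: Jan-Mar, Q2: Apr-Jun, Q3: Jul-Sep, Q4: Oct-Dec

Q2


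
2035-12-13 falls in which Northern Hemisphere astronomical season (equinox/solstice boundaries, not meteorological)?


Date: December 13
Astronomical Autumn (approx.; exact equinox/solstice day varies by year): September 22 to December 20
December 13 falls within the Autumn window

Autumn


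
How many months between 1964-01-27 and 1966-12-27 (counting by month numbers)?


From January 1964 to December 1966
2 years * 12 = 24 months, plus 11 months = 35

35 months


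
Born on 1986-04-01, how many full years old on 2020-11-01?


Birth: 1986-04-01
Reference: 2020-11-01
Year difference: 2020 - 1986 = 34

34 years old


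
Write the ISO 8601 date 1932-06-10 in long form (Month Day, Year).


ISO 1932-06-10 parses as year=1932, month=06, day=10
Month 6 -> June

June 10, 1932


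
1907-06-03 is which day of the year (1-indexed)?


Date: June 3, 1907
Days in months 1 through 5: 151
Plus 3 days in June

Day of year: 154


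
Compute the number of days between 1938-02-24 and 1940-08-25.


From 1938-02-24 to 1940-08-25
1938-02-24: days before February = 31; day of year = 31 + 24 = 55
1940-08-25: days before August = 31 + 29 + 31 + 30 + 31 + 30 + 31 = 213 (1940 is a leap year); day of year = 213 + 25 = 238
Rest of 1938: 365 - 55 = 310
Full years 1939 (365): 365
Total = 310 + 365 + 238 = 913

913 days


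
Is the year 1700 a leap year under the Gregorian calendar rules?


Gregorian leap year rule: divisible by 4, but not by 100, unless also by 400.
1700 is divisible by 100 but not 400 -> not a leap year

No


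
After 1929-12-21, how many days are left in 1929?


Day of year: 355 of 365
Remaining = 365 - 355

10 days


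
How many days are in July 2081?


July 2081

31 days


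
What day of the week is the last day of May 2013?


May 2013 has 31 days
Anchor: Jan 1, 2013. With p = 2013 - 1 = 2012: (p + p//4 - p//100 + p//400) mod 7 = (2012 + 503 - 20 + 5) mod 7 = 2500 mod 7 = 1 -> Tuesday (Mon=0 ... Sun=6)
Days before May (Jan-Apr): 120; May 1 index = (1 + 120) mod 7 = 2 -> Wednesday
Last day offset: 31 - 1 = 30 days
Weekday index = (2 + 30) mod 7 = 4

Friday, May 31


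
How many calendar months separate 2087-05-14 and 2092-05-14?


From May 2087 to May 2092
5 years * 12 = 60 months = 60

60 months


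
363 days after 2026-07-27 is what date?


Start: 2026-07-27, add 363 days
July 2026 has 31 days: 31 - 27 = 4 days to July 31 -> 359 left
August 2026 has 31 days -> 328 left
September 2026 has 30 days -> 298 left
October 2026 has 31 days -> 267 left
November 2026 has 30 days -> 237 left
December 2026 has 31 days -> 206 left
January 2027 has 31 days -> 175 left
February 2027 has 28 days -> 147 left
March 2027 has 31 days -> 116 left
April 2027 has 30 days -> 86 left
May 2027 has 31 days -> 55 left
June 2027 has 30 days -> 25 left
July 2027: 25 <= 31 -> lands on July 25

Result: 2027-07-25


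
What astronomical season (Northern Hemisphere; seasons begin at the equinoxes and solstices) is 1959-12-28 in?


Date: December 28
Astronomical Winter (approx.; exact equinox/solstice day varies by year): December 21 to March 19
December 28 falls within the Winter window

Winter


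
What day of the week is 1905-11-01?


Date: November 1, 1905
Anchor: Jan 1, 1905. With p = 1905 - 1 = 1904: (p + p//4 - p//100 + p//400) mod 7 = (1904 + 476 - 19 + 4) mod 7 = 2365 mod 7 = 6 -> Sunday (Mon=0 ... Sun=6)
Days before November (Jan-Oct): 304; offset = 304 + 1 - 1 = 304
Weekday index = (6 + 304) mod 7 = 2

Day of the week: Wednesday


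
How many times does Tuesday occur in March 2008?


March 2008 has 31 days
Anchor: Jan 1, 2008. With p = 2008 - 1 = 2007: (p + p//4 - p//100 + p//400) mod 7 = (2007 + 501 - 20 + 5) mod 7 = 2493 mod 7 = 1 -> Tuesday (Mon=0 ... Sun=6)
Days before March (Jan-Feb): 60; March 1 index = (1 + 60) mod 7 = 5 -> Saturday
First Tuesday is March 4
Tuesdays: 4, 11, 18, 25

4 Tuesdays


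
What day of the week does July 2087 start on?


Target: July 1, 2087
Anchor: Jan 1, 2087. With p = 2087 - 1 = 2086: (p + p//4 - p//100 + p//400) mod 7 = (2086 + 521 - 20 + 5) mod 7 = 2592 mod 7 = 2 -> Wednesday (Mon=0 ... Sun=6)
Days before July (Jan-Jun): 181 days
Weekday index = (2 + 181) mod 7 = 1

Tuesday


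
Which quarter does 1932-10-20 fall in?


Month: October (month 10)
Q1: Jan-Mar, Q2: Apr-Jun, Q3: Jul-Sep, Q4: Oct-Dec

Q4


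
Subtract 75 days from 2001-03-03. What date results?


Start: 2001-03-03, subtract 75 days
Back 3 days from March 3 reaches February 28, 2001 -> 72 left
February 2001 has 28 days -> back to January 31, 2001 -> 44 left
January 2001 has 31 days -> back to December 31, 2000 -> 13 left
December 2000: 31 - 13 = 18 -> lands on December 18

Result: 2000-12-18


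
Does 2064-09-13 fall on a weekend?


Anchor: Jan 1, 2064. With p = 2064 - 1 = 2063: (p + p//4 - p//100 + p//400) mod 7 = (2063 + 515 - 20 + 5) mod 7 = 2563 mod 7 = 1 -> Tuesday (Mon=0 ... Sun=6)
Day of year: 257; offset = 256
Weekday index = (1 + 256) mod 7 = 5 -> Saturday
Weekend days: Saturday, Sunday

Yes


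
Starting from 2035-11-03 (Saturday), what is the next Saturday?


Current: Saturday
Target: Saturday
Days ahead: 7

Next Saturday: 2035-11-10


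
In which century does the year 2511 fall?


Century = (year - 1) // 100 + 1
= (2511 - 1) // 100 + 1
= 2510 // 100 + 1
= 25 + 1

26th century


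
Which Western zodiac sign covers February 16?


Date: February 16
Conventional tropical zodiac dates: Aquarius from January 20 onward; Pisces starts February 19
February 16 falls within the Aquarius range

Aquarius


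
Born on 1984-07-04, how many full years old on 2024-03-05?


Birth: 1984-07-04
Reference: 2024-03-05
Year difference: 2024 - 1984 = 40
Birthday not yet reached in 2024, subtract 1

39 years old


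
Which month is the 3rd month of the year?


Month 3 of 12

March


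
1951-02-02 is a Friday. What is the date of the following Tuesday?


Current: Friday
Target: Tuesday
Days ahead: 4

Next Tuesday: 1951-02-06


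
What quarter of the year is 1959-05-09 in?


Month: May (month 5)
Q1: Jan-Mar, Q2: Apr-Jun, Q3: Jul-Sep, Q4: Oct-Dec

Q2


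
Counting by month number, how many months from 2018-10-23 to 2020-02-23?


From October 2018 to February 2020
2 years * 12 = 24 months, minus 8 months = 16

16 months


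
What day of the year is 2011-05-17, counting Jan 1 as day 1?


Date: May 17, 2011
Days in months 1 through 4: 120
Plus 17 days in May

Day of year: 137


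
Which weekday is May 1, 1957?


Target: May 1, 1957
Anchor: Jan 1, 1957. With p = 1957 - 1 = 1956: (p + p//4 - p//100 + p//400) mod 7 = (1956 + 489 - 19 + 4) mod 7 = 2430 mod 7 = 1 -> Tuesday (Mon=0 ... Sun=6)
Days before May (Jan-Apr): 120 days
Weekday index = (1 + 120) mod 7 = 2

Wednesday


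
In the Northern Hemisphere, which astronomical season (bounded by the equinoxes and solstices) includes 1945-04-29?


Date: April 29
Astronomical Spring (approx.; exact equinox/solstice day varies by year): March 20 to June 20
April 29 falls within the Spring window

Spring


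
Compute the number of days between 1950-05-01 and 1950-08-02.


From 1950-05-01 to 1950-08-02
1950-05-01: days before May = 31 + 28 + 31 + 30 = 120 (1950 is not a leap year); day of year = 120 + 1 = 121
1950-08-02: days before August = 31 + 28 + 31 + 30 + 31 + 30 + 31 = 212 (1950 is not a leap year); day of year = 212 + 2 = 214
Same year: 214 - 121 = 93

93 days


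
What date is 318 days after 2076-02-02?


Start: 2076-02-02, add 318 days
February 2076 has 29 days: 29 - 2 = 27 days to February 29 -> 291 left
March 2076 has 31 days -> 260 left
April 2076 has 30 days -> 230 left
May 2076 has 31 days -> 199 left
June 2076 has 30 days -> 169 left
July 2076 has 31 days -> 138 left
August 2076 has 31 days -> 107 left
September 2076 has 30 days -> 77 left
October 2076 has 31 days -> 46 left
November 2076 has 30 days -> 16 left
December 2076: 16 <= 31 -> lands on December 16

Result: 2076-12-16


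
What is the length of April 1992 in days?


April 1992

30 days


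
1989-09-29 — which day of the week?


Date: September 29, 1989
Anchor: Jan 1, 1989. With p = 1989 - 1 = 1988: (p + p//4 - p//100 + p//400) mod 7 = (1988 + 497 - 19 + 4) mod 7 = 2470 mod 7 = 6 -> Sunday (Mon=0 ... Sun=6)
Days before September (Jan-Aug): 243; offset = 243 + 29 - 1 = 271
Weekday index = (6 + 271) mod 7 = 4

Day of the week: Friday


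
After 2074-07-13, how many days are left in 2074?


Day of year: 194 of 365
Remaining = 365 - 194

171 days


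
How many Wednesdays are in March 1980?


March 1980 has 31 days
Anchor: Jan 1, 1980. With p = 1980 - 1 = 1979: (p + p//4 - p//100 + p//400) mod 7 = (1979 + 494 - 19 + 4) mod 7 = 2458 mod 7 = 1 -> Tuesday (Mon=0 ... Sun=6)
Days before March (Jan-Feb): 60; March 1 index = (1 + 60) mod 7 = 5 -> Saturday
First Wednesday is March 5
Wednesdays: 5, 12, 19, 26

4 Wednesdays


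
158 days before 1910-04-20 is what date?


Start: 1910-04-20, subtract 158 days
Back 20 days from April 20 reaches March 31, 1910 -> 138 left
March 1910 has 31 days -> back to February 28, 1910 -> 107 left
February 1910 has 28 days -> back to January 31, 1910 -> 79 left
January 1910 has 31 days -> back to December 31, 1909 -> 48 left
December 1909 has 31 days -> back to November 30, 1909 -> 17 left
November 1909: 30 - 17 = 13 -> lands on November 13

Result: 1909-11-13


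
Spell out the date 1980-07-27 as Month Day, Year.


ISO 1980-07-27 parses as year=1980, month=07, day=27
Month 7 -> July

July 27, 1980


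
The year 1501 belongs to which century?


Century = (year - 1) // 100 + 1
= (1501 - 1) // 100 + 1
= 1500 // 100 + 1
= 15 + 1

16th century


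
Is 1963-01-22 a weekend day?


Anchor: Jan 1, 1963. With p = 1963 - 1 = 1962: (p + p//4 - p//100 + p//400) mod 7 = (1962 + 490 - 19 + 4) mod 7 = 2437 mod 7 = 1 -> Tuesday (Mon=0 ... Sun=6)
Day of year: 22; offset = 21
Weekday index = (1 + 21) mod 7 = 1 -> Tuesday
Weekend days: Saturday, Sunday

No


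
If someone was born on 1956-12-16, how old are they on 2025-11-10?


Birth: 1956-12-16
Reference: 2025-11-10
Year difference: 2025 - 1956 = 69
Birthday not yet reached in 2025, subtract 1

68 years old


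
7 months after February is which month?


February is month 2
2 + 7 = 9

September


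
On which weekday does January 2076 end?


January 2076 has 31 days
Anchor: Jan 1, 2076. With p = 2076 - 1 = 2075: (p + p//4 - p//100 + p//400) mod 7 = (2075 + 518 - 20 + 5) mod 7 = 2578 mod 7 = 2 -> Wednesday (Mon=0 ... Sun=6)
January 1 is the anchor itself -> Wednesday
Last day offset: 31 - 1 = 30 days
Weekday index = (2 + 30) mod 7 = 4

Friday, January 31


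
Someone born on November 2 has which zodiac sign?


Date: November 2
Conventional tropical zodiac dates: Scorpio from October 23 onward; Sagittarius starts November 22
November 2 falls within the Scorpio range

Scorpio


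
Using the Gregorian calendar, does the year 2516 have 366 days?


Gregorian leap year rule: divisible by 4, but not by 100, unless also by 400.
2516 is divisible by 4 but not 100 -> leap year

Yes


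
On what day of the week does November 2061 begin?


Target: November 1, 2061
Anchor: Jan 1, 2061. With p = 2061 - 1 = 2060: (p + p//4 - p//100 + p//400) mod 7 = (2060 + 515 - 20 + 5) mod 7 = 2560 mod 7 = 5 -> Saturday (Mon=0 ... Sun=6)
Days before November (Jan-Oct): 304 days
Weekday index = (5 + 304) mod 7 = 1

Tuesday


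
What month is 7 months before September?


September is month 9
9 - 7 = 2

February


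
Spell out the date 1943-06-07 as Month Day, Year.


ISO 1943-06-07 parses as year=1943, month=06, day=07
Month 6 -> June

June 7, 1943


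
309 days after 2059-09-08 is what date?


Start: 2059-09-08, add 309 days
September 2059 has 30 days: 30 - 8 = 22 days to September 30 -> 287 left
October 2059 has 31 days -> 256 left
November 2059 has 30 days -> 226 left
December 2059 has 31 days -> 195 left
January 2060 has 31 days -> 164 left
February 2060 has 29 days -> 135 left
March 2060 has 31 days -> 104 left
April 2060 has 30 days -> 74 left
May 2060 has 31 days -> 43 left
June 2060 has 30 days -> 13 left
July 2060: 13 <= 31 -> lands on July 13

Result: 2060-07-13


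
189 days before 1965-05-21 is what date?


Start: 1965-05-21, subtract 189 days
Back 21 days from May 21 reaches April 30, 1965 -> 168 left
April 1965 has 30 days -> back to March 31, 1965 -> 138 left
March 1965 has 31 days -> back to February 28, 1965 -> 107 left
February 1965 has 28 days -> back to January 31, 1965 -> 79 left
January 1965 has 31 days -> back to December 31, 1964 -> 48 left
December 1964 has 31 days -> back to November 30, 1964 -> 17 left
November 1964: 30 - 17 = 13 -> lands on November 13

Result: 1964-11-13


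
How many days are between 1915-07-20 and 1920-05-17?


From 1915-07-20 to 1920-05-17
1915-07-20: days before July = 31 + 28 + 31 + 30 + 31 + 30 = 181 (1915 is not a leap year); day of year = 181 + 20 = 201
1920-05-17: days before May = 31 + 29 + 31 + 30 = 121 (1920 is a leap year); day of year = 121 + 17 = 138
Rest of 1915: 365 - 201 = 164
Full years 1916 (366), 1917 (365), 1918 (365), 1919 (365): 1461
Total = 164 + 1461 + 138 = 1763

1763 days


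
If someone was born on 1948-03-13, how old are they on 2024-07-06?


Birth: 1948-03-13
Reference: 2024-07-06
Year difference: 2024 - 1948 = 76

76 years old


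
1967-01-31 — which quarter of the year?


Month: January (month 1)
Q1: Jan-Mar, Q2: Apr-Jun, Q3: Jul-Sep, Q4: Oct-Dec

Q1


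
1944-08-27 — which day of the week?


Date: August 27, 1944
Anchor: Jan 1, 1944. With p = 1944 - 1 = 1943: (p + p//4 - p//100 + p//400) mod 7 = (1943 + 485 - 19 + 4) mod 7 = 2413 mod 7 = 5 -> Saturday (Mon=0 ... Sun=6)
Days before August (Jan-Jul): 213; offset = 213 + 27 - 1 = 239
Weekday index = (5 + 239) mod 7 = 6

Day of the week: Sunday


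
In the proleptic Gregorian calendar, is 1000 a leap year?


Gregorian leap year rule: divisible by 4, but not by 100, unless also by 400.
1000 is divisible by 100 but not 400 -> not a leap year

No


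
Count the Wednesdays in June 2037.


June 2037 has 30 days
Anchor: Jan 1, 2037. With p = 2037 - 1 = 2036: (p + p//4 - p//100 + p//400) mod 7 = (2036 + 509 - 20 + 5) mod 7 = 2530 mod 7 = 3 -> Thursday (Mon=0 ... Sun=6)
Days before June (Jan-May): 151; June 1 index = (3 + 151) mod 7 = 0 -> Monday
First Wednesday is June 3
Wednesdays: 3, 10, 17, 24

4 Wednesdays


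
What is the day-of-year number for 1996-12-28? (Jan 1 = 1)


Date: December 28, 1996
Days in months 1 through 11: 335
Plus 28 days in December

Day of year: 363


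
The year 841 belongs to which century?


Century = (year - 1) // 100 + 1
= (841 - 1) // 100 + 1
= 840 // 100 + 1
= 8 + 1

9th century


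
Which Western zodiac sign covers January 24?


Date: January 24
Conventional tropical zodiac dates: Aquarius from January 20 onward; Pisces starts February 19
January 24 falls within the Aquarius range

Aquarius


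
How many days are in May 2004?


May 2004

31 days


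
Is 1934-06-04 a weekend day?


Anchor: Jan 1, 1934. With p = 1934 - 1 = 1933: (p + p//4 - p//100 + p//400) mod 7 = (1933 + 483 - 19 + 4) mod 7 = 2401 mod 7 = 0 -> Monday (Mon=0 ... Sun=6)
Day of year: 155; offset = 154
Weekday index = (0 + 154) mod 7 = 0 -> Monday
Weekend days: Saturday, Sunday

No


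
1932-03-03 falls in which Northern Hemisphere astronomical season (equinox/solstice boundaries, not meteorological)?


Date: March 3
Astronomical Winter (approx.; exact equinox/solstice day varies by year): December 21 to March 19
March 3 falls within the Winter window

Winter


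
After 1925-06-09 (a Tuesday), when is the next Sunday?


Current: Tuesday
Target: Sunday
Days ahead: 5

Next Sunday: 1925-06-14


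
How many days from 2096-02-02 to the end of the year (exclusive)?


Day of year: 33 of 366
Remaining = 366 - 33

333 days


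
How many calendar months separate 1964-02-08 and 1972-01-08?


From February 1964 to January 1972
8 years * 12 = 96 months, minus 1 month = 95

95 months


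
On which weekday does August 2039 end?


August 2039 has 31 days
Anchor: Jan 1, 2039. With p = 2039 - 1 = 2038: (p + p//4 - p//100 + p//400) mod 7 = (2038 + 509 - 20 + 5) mod 7 = 2532 mod 7 = 5 -> Saturday (Mon=0 ... Sun=6)
Days before August (Jan-Jul): 212; August 1 index = (5 + 212) mod 7 = 0 -> Monday
Last day offset: 31 - 1 = 30 days
Weekday index = (0 + 30) mod 7 = 2

Wednesday, August 31


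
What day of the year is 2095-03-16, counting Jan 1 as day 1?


Date: March 16, 2095
Days in months 1 through 2: 59
Plus 16 days in March

Day of year: 75


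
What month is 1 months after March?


March is month 3
3 + 1 = 4

April


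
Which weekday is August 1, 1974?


Target: August 1, 1974
Anchor: Jan 1, 1974. With p = 1974 - 1 = 1973: (p + p//4 - p//100 + p//400) mod 7 = (1973 + 493 - 19 + 4) mod 7 = 2451 mod 7 = 1 -> Tuesday (Mon=0 ... Sun=6)
Days before August (Jan-Jul): 212 days
Weekday index = (1 + 212) mod 7 = 3

Thursday


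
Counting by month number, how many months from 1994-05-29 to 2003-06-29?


From May 1994 to June 2003
9 years * 12 = 108 months, plus 1 month = 109

109 months


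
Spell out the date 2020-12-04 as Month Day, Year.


ISO 2020-12-04 parses as year=2020, month=12, day=04
Month 12 -> December

December 4, 2020


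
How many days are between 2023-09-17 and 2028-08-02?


From 2023-09-17 to 2028-08-02
2023-09-17: days before September = 31 + 28 + 31 + 30 + 31 + 30 + 31 + 31 = 243 (2023 is not a leap year); day of year = 243 + 17 = 260
2028-08-02: days before August = 31 + 29 + 31 + 30 + 31 + 30 + 31 = 213 (2028 is a leap year); day of year = 213 + 2 = 215
Rest of 2023: 365 - 260 = 105
Full years 2024 (366), 2025 (365), 2026 (365), 2027 (365): 1461
Total = 105 + 1461 + 215 = 1781

1781 days


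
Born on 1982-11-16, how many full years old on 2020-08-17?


Birth: 1982-11-16
Reference: 2020-08-17
Year difference: 2020 - 1982 = 38
Birthday not yet reached in 2020, subtract 1

37 years old


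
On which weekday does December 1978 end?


December 1978 has 31 days
Anchor: Jan 1, 1978. With p = 1978 - 1 = 1977: (p + p//4 - p//100 + p//400) mod 7 = (1977 + 494 - 19 + 4) mod 7 = 2456 mod 7 = 6 -> Sunday (Mon=0 ... Sun=6)
Days before December (Jan-Nov): 334; December 1 index = (6 + 334) mod 7 = 4 -> Friday
Last day offset: 31 - 1 = 30 days
Weekday index = (4 + 30) mod 7 = 6

Sunday, December 31


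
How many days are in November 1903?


November 1903

30 days


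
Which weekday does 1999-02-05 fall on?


Date: February 5, 1999
Anchor: Jan 1, 1999. With p = 1999 - 1 = 1998: (p + p//4 - p//100 + p//400) mod 7 = (1998 + 499 - 19 + 4) mod 7 = 2482 mod 7 = 4 -> Friday (Mon=0 ... Sun=6)
Days before February (Jan): 31; offset = 31 + 5 - 1 = 35
Weekday index = (4 + 35) mod 7 = 4

Day of the week: Friday


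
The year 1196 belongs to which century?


Century = (year - 1) // 100 + 1
= (1196 - 1) // 100 + 1
= 1195 // 100 + 1
= 11 + 1

12th century


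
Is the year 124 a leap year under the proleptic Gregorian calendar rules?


Gregorian leap year rule: divisible by 4, but not by 100, unless also by 400.
124 is divisible by 4 but not 100 -> leap year

Yes


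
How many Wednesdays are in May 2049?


May 2049 has 31 days
Anchor: Jan 1, 2049. With p = 2049 - 1 = 2048: (p + p//4 - p//100 + p//400) mod 7 = (2048 + 512 - 20 + 5) mod 7 = 2545 mod 7 = 4 -> Friday (Mon=0 ... Sun=6)
Days before May (Jan-Apr): 120; May 1 index = (4 + 120) mod 7 = 5 -> Saturday
First Wednesday is May 5
Wednesdays: 5, 12, 19, 26

4 Wednesdays
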